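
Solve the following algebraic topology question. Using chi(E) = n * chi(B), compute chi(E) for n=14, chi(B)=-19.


For a finite covering: chi(E) = (number of sheets) * chi(B).
chi(E) = 14 * (-19) = -266

-266


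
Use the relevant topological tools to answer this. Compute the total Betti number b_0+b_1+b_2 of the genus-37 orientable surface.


For Sigma_37: b_0 = 1, b_1 = 2g = 74, b_2 = 1.
Total = 1 + 74 + 1 = 76

76


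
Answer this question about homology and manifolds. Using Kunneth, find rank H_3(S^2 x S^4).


Each S^d has Poincare polynomial 1 + t^d.
The product S^2 x S^4 has Poincare polynomial prod(1+t^d_i).
Expanding: b_0=1, b_2=1, b_4=1, b_6=1.
b_3 = 0

0


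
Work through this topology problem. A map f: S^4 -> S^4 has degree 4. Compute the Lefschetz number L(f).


On S^4: L(f) = tr(f_0*) + (-1)^4 tr(f_4*) = 1 + (-1)^4 * deg(f).
L(f) = 1 + (-1)^4 * 4 = 1 + 4 = 5

5


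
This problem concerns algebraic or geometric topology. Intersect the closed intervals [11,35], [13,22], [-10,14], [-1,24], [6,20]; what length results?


Intersection = [max(a_i), min(b_i)] = [13, 14].
Length = 14 - 13 = 1

1


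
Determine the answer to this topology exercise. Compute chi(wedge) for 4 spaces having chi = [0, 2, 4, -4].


chi(A v B) = chi(A) + chi(B) - 1 (one point identified).
For 4 spaces: chi = (sum chi_i) - (4 - 1).
sum = 2; chi = 2 - 3 = -1

-1


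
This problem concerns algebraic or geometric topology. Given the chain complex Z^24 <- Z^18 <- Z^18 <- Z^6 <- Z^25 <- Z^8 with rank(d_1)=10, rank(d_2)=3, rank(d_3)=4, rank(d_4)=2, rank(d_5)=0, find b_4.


rank H_k = rank(ker d_k) - rank(im d_{k+1}).
rank(ker d_4) = rank(C_4) - rank(d_4) = 25 - 2 = 23.
rank(im d_{4+1}) = 0.
rank H_4 = 23 - 0 = 23

23


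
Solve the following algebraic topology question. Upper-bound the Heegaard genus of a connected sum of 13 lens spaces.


Heegaard genus satisfies g(A#B) <= g(A) + g(B).
Each lens space has g = 1.
Upper bound: 13 * 1 = 13

13


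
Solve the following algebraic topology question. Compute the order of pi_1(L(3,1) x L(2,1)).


pi_1(X x Y) = pi_1(X) x pi_1(Y).
pi_1(L(3,1)) = Z/3, pi_1(L(2,1)) = Z/2.
|Z/3 x Z/2| = 3 * 2 = 6

6


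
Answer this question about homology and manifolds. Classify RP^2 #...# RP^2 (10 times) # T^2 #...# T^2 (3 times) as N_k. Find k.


Since a >= 1, the sum is non-orientable; each T^2 can be replaced by RP^2 # RP^2 (since T^2#RP^2 = 3RP^2).
Total crosscaps k = 10 + 2*3 = 16.
Check via chi: chi = 10*1 + 3*0 - (10+3-1)*2 = -14 = 2 - k = -14. Consistent.

16


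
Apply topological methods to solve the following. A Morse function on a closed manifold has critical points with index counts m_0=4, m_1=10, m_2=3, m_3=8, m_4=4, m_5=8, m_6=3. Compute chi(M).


Morse theory: chi(M) = sum_k (-1)^k m_k where m_k = #(index-k critical points).
= (4) + (-10) + (3) + (-8) + (4) + (-8) + (3) = -12

-12


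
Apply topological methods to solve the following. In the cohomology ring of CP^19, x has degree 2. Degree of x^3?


|x| = 2 in H^*(CP^n).
|x^3| = 3 * |x| = 3 * 2 = 6

6


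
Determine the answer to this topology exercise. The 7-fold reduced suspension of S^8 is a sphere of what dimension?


Each suspension raises dimension by 1: Sigma S^n = S^{n+1}.
Sigma^7 S^8 = S^{8+7} = S^15

15


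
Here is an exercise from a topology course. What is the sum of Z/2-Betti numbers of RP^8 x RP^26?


dim H^*(RP^n; Z/2) = n+1 (one Z/2 in each degree 0..n).
Total Betti number is multiplicative.
Total = (8+1) * (26+1) = 9 * 27 = 243

243


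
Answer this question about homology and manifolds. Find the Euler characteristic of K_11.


K_11: V = 11, E = C(11,2) = 55.
chi = V - E = 11 - 55 = -44

-44


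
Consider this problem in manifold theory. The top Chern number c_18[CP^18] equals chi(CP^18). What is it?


For any closed oriented manifold, <e(TM),[M]> = chi(M).
chi(CP^18) = 18+1 = 19

19


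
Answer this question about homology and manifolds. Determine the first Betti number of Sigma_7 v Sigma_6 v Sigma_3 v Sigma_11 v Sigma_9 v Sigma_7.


For a wedge X v Y: reduced H_k(X v Y) = H_k(X) + H_k(Y).
Each Sigma_g contributes b_1 = 2g.
b_1 = 14 + 12 + 6 + 22 + 18 + 14 = 86

86


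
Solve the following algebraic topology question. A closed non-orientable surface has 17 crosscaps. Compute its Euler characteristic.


For a non-orientable closed surface with k crosscaps: chi = 2 - k.
Here k = 17.
chi = 2 - 17 = -15

-15


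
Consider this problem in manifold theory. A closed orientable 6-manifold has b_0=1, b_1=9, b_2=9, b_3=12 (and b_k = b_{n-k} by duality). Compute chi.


By Poincare duality b_k = b_{6-k}, so full Betti numbers: b_0=1, b_1=9, b_2=9, b_3=12, b_4=9, b_5=9, b_6=1.
chi = sum (-1)^k b_k = -10

-10


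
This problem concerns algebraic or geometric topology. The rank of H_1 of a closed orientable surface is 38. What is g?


For a closed orientable surface: b_1 = 2g.
38 = 2g
g = 38 / 2 = 19

19


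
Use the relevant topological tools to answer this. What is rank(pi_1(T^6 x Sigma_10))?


pi_1(A x B) = pi_1(A) x pi_1(B); rank of abelianization = b_1.
b_1(T^6) = 6, b_1(Sigma_10) = 2*10 = 20.
b_1(product) = 6 + 20 = 26

26


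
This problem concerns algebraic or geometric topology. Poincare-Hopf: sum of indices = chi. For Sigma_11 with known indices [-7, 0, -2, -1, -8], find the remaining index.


Poincare-Hopf: sum of indices = chi(M).
chi(Sigma_11) = 2 - 2*11 = -20.
Sum of known indices = -18.
x = chi - (sum known) = -20 - (-18) = -2

-2


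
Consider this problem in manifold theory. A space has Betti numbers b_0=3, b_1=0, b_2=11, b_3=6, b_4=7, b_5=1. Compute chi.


chi = sum_k (-1)^k b_k.
= (3) + (0) + (11) + (-6) + (7) + (-1)
= 14

14


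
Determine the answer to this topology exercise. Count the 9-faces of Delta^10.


Delta^10 has 10+1 vertices. A 9-face is a choice of 9+1 vertices.
f_9 = C(10+1, 9+1) = C(11,10) = 11

11


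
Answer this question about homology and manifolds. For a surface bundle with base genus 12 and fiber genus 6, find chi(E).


For a fiber bundle F -> E -> B (with CW structure): chi(E) = chi(B) * chi(F).
chi(Sigma_12) = -22, chi(Sigma_6) = -10.
chi(E) = (-22) * (-10) = 220

220


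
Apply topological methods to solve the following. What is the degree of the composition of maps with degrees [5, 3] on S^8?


Degree is multiplicative: deg(composition) = product of degrees.
= (5) * (3) = 15

15


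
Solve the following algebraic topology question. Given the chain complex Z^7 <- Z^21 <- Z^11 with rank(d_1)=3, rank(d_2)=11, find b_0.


rank H_k = rank(ker d_k) - rank(im d_{k+1}).
rank(ker d_0) = rank(C_0) - rank(d_0) = 7 - 0 = 7.
rank(im d_{0+1}) = 3.
rank H_0 = 7 - 3 = 4

4


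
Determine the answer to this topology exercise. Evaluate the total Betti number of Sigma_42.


For Sigma_42: b_0 = 1, b_1 = 2g = 84, b_2 = 1.
Total = 1 + 84 + 1 = 86

86


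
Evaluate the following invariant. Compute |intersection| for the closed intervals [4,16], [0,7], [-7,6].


Intersection = [max(a_i), min(b_i)] = [4, 6].
Length = 6 - 4 = 2

2


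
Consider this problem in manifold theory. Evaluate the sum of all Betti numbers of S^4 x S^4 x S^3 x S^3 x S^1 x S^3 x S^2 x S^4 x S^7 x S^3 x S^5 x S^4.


Total Betti number is multiplicative under products.
Each S^d (d>=1) has total Betti number 2.
There are 12 sphere factors.
Total = 2^12 = 4096

4096


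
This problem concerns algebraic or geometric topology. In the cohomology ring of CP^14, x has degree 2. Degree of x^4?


|x| = 2 in H^*(CP^n).
|x^4| = 4 * |x| = 4 * 2 = 8

8


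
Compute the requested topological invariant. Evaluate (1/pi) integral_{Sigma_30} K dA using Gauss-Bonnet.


Gauss-Bonnet: integral K dA = 2*pi*chi(M).
chi(Sigma_30) = 2 - 2*30 = -58.
(integral K dA)/pi = 2*chi = 2*(-58) = -116

-116


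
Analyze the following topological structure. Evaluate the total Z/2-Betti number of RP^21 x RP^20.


dim H^*(RP^n; Z/2) = n+1 (one Z/2 in each degree 0..n).
Total Betti number is multiplicative.
Total = (21+1) * (20+1) = 22 * 21 = 462

462


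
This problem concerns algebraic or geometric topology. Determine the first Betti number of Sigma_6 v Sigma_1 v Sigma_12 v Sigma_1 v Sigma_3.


For a wedge X v Y: reduced H_k(X v Y) = H_k(X) + H_k(Y).
Each Sigma_g contributes b_1 = 2g.
b_1 = 12 + 2 + 24 + 2 + 6 = 46

46


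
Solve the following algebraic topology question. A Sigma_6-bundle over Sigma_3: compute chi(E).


For a fiber bundle F -> E -> B (with CW structure): chi(E) = chi(B) * chi(F).
chi(Sigma_3) = -4, chi(Sigma_6) = -10.
chi(E) = (-4) * (-10) = 40

40


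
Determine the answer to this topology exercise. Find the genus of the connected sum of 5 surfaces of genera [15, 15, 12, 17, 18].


Genus is additive under connected sum of orientable surfaces.
g = 15 + 15 + 12 + 17 + 18 = 77

77


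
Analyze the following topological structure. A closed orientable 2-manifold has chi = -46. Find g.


chi = 2 - 2g for closed orientable surfaces.
-46 = 2 - 2g
2g = 2 - (-46) = 48
g = 24

24


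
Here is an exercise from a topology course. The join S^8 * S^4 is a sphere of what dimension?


Join of spheres: S^m * S^n = S^{m+n+1}.
dim = 8 + 4 + 1 = 13

13


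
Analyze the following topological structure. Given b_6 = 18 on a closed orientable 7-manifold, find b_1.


Poincare duality for closed orientable n-manifolds: b_k = b_{n-k}.
Here n = 7, so b_1 = b_6 = 18

18


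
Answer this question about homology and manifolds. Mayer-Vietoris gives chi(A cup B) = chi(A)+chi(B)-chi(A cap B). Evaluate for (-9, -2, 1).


chi(A cup B) = chi(A) + chi(B) - chi(A cap B)
= -9 + (-2) - (1)
= -12

-12


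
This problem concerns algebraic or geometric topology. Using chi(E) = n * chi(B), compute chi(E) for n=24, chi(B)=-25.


For a finite covering: chi(E) = (number of sheets) * chi(B).
chi(E) = 24 * (-25) = -600

-600


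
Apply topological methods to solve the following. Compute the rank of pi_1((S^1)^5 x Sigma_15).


pi_1(A x B) = pi_1(A) x pi_1(B); rank of abelianization = b_1.
b_1(T^5) = 5, b_1(Sigma_15) = 2*15 = 30.
b_1(product) = 5 + 30 = 35

35


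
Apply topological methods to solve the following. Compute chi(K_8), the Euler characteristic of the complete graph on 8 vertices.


K_8: V = 8, E = C(8,2) = 28.
chi = V - E = 8 - 28 = -20

-20


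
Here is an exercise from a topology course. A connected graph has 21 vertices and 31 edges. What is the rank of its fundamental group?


For a connected graph: rank(pi_1) = b_1 = E - V + 1 = 1 - chi.
chi = V - E = 21 - 31 = -10.
rank = 1 - (-10) = 31 - 21 + 1 = 11

11


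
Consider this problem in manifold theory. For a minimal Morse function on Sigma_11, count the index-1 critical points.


A perfect Morse function has m_k = b_k.
For Sigma_11: b_0=1, b_1=2g=22, b_2=1.
Saddles m_1 = 2g = 22

22


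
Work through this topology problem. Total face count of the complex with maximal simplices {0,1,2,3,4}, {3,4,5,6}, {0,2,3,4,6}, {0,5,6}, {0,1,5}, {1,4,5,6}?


Each maximal simplex on m vertices has 2^m - 1 nonempty faces.
Take the union (dedupe shared faces).
Total distinct faces = 64

64


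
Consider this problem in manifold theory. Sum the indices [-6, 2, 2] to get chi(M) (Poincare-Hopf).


Poincare-Hopf: chi(M) = sum of indices of zeros.
chi = (-6) + (2) + (2) = -2

-2


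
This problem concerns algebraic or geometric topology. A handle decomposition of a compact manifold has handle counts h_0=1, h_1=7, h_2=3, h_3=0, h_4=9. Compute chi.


Handles of index k contribute (-1)^k to chi (same as CW cells).
chi = (1) + (-7) + (3) + (0) + (9) = 6

6


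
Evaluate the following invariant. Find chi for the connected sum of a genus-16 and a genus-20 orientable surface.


chi(Sigma_16) = 2 - 2*16 = -30
chi(Sigma_20) = 2 - 2*20 = -38
For surfaces: chi(A#B) = chi(A) + chi(B) - 2.
chi = -30 + -38 - 2 = -70

-70


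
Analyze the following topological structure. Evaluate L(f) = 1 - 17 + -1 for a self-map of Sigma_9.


L(f) = tr(f_0*) - tr(f_1*) + tr(f_2*).
= 1 - (17) + (-1)
= -17

-17


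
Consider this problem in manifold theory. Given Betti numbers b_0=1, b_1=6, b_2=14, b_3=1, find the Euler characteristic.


chi = sum_k (-1)^k b_k.
= (1) + (-6) + (14) + (-1)
= 8

8


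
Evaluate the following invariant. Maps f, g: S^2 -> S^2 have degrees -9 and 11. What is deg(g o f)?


Degree is multiplicative under composition: deg(g o f) = deg(g) * deg(f).
= 11 * -9 = -99

-99


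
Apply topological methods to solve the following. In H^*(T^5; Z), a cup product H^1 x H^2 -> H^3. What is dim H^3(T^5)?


Cup product: H^p x H^q -> H^{p+q}; here p+q = 1+2 = 3.
rank H^k(T^n) = C(n,k).
C(5,3) = 10

10


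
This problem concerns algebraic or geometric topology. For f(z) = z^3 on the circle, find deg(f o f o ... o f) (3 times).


deg(f) = 3. Degree is multiplicative: deg(f^3) = (deg f)^3.
deg(f^3) = (3)^3 = 27

27


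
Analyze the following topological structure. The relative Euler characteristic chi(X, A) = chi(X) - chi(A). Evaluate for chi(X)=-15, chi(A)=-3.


Relative Euler characteristic: chi(X, A) = chi(X) - chi(A).
= -15 - (-3) = -12

-12


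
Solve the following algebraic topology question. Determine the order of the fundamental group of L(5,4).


pi_1(L(p,q)) = Z/pZ for any q coprime to p.
|pi_1(L(5,4))| = 5

5


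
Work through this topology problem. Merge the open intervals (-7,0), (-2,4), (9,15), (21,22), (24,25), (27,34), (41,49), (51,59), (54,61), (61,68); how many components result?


Sort and merge overlapping open intervals.
Merged: (-7,4), (9,15), (21,22), (24,25), (27,34), (41,49), (51,61), (61,68).
Number of components = 8

8


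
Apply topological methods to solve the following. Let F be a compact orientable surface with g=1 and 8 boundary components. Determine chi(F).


For a compact orientable surface with genus g and b boundary components: chi = 2 - 2g - b.
chi = 2 - 2*1 - 8 = 2 - 2 - 8 = -8

-8


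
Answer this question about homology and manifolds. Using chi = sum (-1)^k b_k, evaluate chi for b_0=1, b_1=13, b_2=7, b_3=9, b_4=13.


chi = sum_k (-1)^k b_k.
= (1) + (-13) + (7) + (-9) + (13)
= -1

-1


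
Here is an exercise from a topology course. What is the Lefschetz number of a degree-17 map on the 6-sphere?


On S^6: L(f) = tr(f_0*) + (-1)^6 tr(f_6*) = 1 + (-1)^6 * deg(f).
L(f) = 1 + (-1)^6 * 17 = 1 + 17 = 18

18


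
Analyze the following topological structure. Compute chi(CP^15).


CP^15 has one cell in each even dimension 0, 2, ..., 2*15 (15+1 cells total).
All cells are even-dimensional, so chi = number of cells.
chi = 15 + 1 = 16

16


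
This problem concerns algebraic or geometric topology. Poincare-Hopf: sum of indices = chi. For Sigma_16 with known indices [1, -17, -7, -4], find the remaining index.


Poincare-Hopf: sum of indices = chi(M).
chi(Sigma_16) = 2 - 2*16 = -30.
Sum of known indices = -27.
x = chi - (sum known) = -30 - (-27) = -3

-3


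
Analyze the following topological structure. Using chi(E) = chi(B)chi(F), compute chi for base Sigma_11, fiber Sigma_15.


For a fiber bundle F -> E -> B (with CW structure): chi(E) = chi(B) * chi(F).
chi(Sigma_11) = -20, chi(Sigma_15) = -28.
chi(E) = (-20) * (-28) = 560

560


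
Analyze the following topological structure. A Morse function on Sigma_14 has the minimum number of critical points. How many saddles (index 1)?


A perfect Morse function has m_k = b_k.
For Sigma_14: b_0=1, b_1=2g=28, b_2=1.
Saddles m_1 = 2g = 28

28


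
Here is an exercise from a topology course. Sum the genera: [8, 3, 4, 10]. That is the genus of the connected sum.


Genus is additive under connected sum of orientable surfaces.
g = 8 + 3 + 4 + 10 = 25

25


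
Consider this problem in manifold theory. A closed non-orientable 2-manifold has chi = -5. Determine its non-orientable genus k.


chi = 2 - k for closed non-orientable surfaces with k crosscaps.
-5 = 2 - k
k = 2 - (-5) = 7

7


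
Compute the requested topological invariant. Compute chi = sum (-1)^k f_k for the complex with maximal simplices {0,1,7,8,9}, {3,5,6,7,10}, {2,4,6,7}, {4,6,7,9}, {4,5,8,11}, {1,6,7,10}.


Enumerate all faces; f-vector: f_0=12, f_1=35, f_2=34, f_3=14, f_4=2.
chi = sum (-1)^k f_k = -1

-1


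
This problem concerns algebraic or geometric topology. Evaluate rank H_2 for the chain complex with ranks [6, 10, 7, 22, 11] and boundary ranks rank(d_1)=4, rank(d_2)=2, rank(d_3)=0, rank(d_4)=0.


rank H_k = rank(ker d_k) - rank(im d_{k+1}).
rank(ker d_2) = rank(C_2) - rank(d_2) = 7 - 2 = 5.
rank(im d_{2+1}) = 0.
rank H_2 = 5 - 0 = 5

5


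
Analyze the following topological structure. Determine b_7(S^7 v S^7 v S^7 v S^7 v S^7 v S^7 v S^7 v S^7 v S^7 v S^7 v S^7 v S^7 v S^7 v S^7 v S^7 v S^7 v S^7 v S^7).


For a wedge of spheres, H_k (k>0) is free on one generator per sphere of dimension k.
Spheres of dimension 7: count = 18.
b_7 = 18

18


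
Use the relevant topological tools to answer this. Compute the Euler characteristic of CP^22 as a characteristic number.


For any closed oriented manifold, <e(TM),[M]> = chi(M).
chi(CP^22) = 22+1 = 23

23


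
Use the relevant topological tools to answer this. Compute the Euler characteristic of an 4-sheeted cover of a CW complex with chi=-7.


For a finite covering: chi(E) = (number of sheets) * chi(B).
chi(E) = 4 * (-7) = -28

-28


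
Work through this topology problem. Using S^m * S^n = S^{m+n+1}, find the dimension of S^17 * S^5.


Join of spheres: S^m * S^n = S^{m+n+1}.
dim = 17 + 5 + 1 = 23

23


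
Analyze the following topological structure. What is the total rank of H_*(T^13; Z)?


b_k(T^13) = C(13,k), so the sum over k is sum_k C(13,k) = 2^13.
Total = 2^13 = 8192

8192


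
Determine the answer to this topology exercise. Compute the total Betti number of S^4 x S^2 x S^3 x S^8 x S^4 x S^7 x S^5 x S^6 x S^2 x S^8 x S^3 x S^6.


Total Betti number is multiplicative under products.
Each S^d (d>=1) has total Betti number 2.
There are 12 sphere factors.
Total = 2^12 = 4096

4096


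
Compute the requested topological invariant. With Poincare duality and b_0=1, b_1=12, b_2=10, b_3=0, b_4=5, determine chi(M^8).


By Poincare duality b_k = b_{8-k}, so full Betti numbers: b_0=1, b_1=12, b_2=10, b_3=0, b_4=5, b_5=0, b_6=10, b_7=12, b_8=1.
chi = sum (-1)^k b_k = 3

3


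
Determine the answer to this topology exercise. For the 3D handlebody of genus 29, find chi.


A genus-g handlebody deformation retracts to a wedge of g circles.
chi(vee_g S^1) = 1 - g.
chi(H_29) = 1 - 29 = -28

-28


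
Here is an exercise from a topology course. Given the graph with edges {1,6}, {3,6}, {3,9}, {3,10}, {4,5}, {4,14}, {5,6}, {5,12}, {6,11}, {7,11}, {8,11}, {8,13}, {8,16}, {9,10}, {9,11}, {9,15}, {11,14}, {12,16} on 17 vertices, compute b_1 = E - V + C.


b_1 = E - V + (number of components).
E = 18, V = 17, components = 3.
b_1 = 18 - 17 + 3 = 4

4


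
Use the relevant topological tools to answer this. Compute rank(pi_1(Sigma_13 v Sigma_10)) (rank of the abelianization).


For a wedge: H_1(A v B) = H_1(A) + H_1(B).
b_1(Sigma_13) = 26, b_1(Sigma_10) = 20.
b_1 = 26 + 20 = 46

46


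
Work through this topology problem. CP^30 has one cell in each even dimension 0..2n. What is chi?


CP^30 has one cell in each even dimension 0, 2, ..., 2*30 (30+1 cells total).
All cells are even-dimensional, so chi = number of cells.
chi = 30 + 1 = 31

31


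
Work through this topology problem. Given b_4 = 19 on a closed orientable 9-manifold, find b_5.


Poincare duality for closed orientable n-manifolds: b_k = b_{n-k}.
Here n = 9, so b_5 = b_4 = 19

19


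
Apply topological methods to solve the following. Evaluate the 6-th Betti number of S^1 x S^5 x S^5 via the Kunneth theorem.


Each S^d has Poincare polynomial 1 + t^d.
The product S^1 x S^5 x S^5 has Poincare polynomial prod(1+t^d_i).
Expanding: b_0=1, b_1=1, b_5=2, b_6=2, b_10=1, b_11=1.
b_6 = 2

2


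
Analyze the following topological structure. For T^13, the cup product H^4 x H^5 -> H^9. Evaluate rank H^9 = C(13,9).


Cup product: H^p x H^q -> H^{p+q}; here p+q = 4+5 = 9.
rank H^k(T^n) = C(n,k).
C(13,9) = 715

715


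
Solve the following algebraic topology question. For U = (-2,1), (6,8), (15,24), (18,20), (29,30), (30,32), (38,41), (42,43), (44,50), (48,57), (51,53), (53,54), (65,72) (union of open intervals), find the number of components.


Sort and merge overlapping open intervals.
Merged: (-2,1), (6,8), (15,24), (29,30), (30,32), (38,41), (42,43), (44,57), (65,72).
Number of components = 9

9


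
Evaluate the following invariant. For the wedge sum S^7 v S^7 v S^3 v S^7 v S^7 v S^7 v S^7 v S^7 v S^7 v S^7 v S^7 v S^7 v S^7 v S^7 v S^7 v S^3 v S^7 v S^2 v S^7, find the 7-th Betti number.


For a wedge of spheres, H_k (k>0) is free on one generator per sphere of dimension k.
Spheres of dimension 7: count = 16.
b_7 = 16

16


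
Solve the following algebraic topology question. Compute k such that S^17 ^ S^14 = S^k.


S^m ^ S^n = S^{m+n}.
k = 17 + 14 = 31

31


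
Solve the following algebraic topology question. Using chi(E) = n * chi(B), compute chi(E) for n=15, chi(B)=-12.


For a finite covering: chi(E) = (number of sheets) * chi(B).
chi(E) = 15 * (-12) = -180

-180


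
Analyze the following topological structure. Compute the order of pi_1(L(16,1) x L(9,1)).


pi_1(X x Y) = pi_1(X) x pi_1(Y).
pi_1(L(16,1)) = Z/16, pi_1(L(9,1)) = Z/9.
|Z/16 x Z/9| = 16 * 9 = 144

144


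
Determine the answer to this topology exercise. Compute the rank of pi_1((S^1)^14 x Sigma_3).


pi_1(A x B) = pi_1(A) x pi_1(B); rank of abelianization = b_1.
b_1(T^14) = 14, b_1(Sigma_3) = 2*3 = 6.
b_1(product) = 14 + 6 = 20

20


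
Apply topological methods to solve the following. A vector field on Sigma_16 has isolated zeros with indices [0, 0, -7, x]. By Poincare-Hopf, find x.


Poincare-Hopf: sum of indices = chi(M).
chi(Sigma_16) = 2 - 2*16 = -30.
Sum of known indices = -7.
x = chi - (sum known) = -30 - (-7) = -23

-23


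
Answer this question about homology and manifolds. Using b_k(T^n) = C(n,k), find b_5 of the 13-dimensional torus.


By the Kunneth formula, b_k(T^n) = C(n,k).
b_5(T^13) = C(13,5).
C(13,5) = 13!/(5!*8!) = 1287

1287


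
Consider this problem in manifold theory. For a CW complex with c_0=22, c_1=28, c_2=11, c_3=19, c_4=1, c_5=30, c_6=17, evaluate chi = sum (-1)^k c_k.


chi = sum_k (-1)^k c_k.
= (-1)^0*22 + (-1)^1*28 + (-1)^2*11 + (-1)^3*19 + (-1)^4*1 + (-1)^5*30 + (-1)^6*17
= (22) + (-28) + (11) + (-19) + (1) + (-30) + (17)
= -26

-26


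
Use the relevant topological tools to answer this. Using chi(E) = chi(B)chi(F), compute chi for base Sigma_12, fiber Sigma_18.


For a fiber bundle F -> E -> B (with CW structure): chi(E) = chi(B) * chi(F).
chi(Sigma_12) = -22, chi(Sigma_18) = -34.
chi(E) = (-22) * (-34) = 748

748


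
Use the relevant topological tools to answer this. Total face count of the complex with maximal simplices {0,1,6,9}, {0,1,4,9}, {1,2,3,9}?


Each maximal simplex on m vertices has 2^m - 1 nonempty faces.
Take the union (dedupe shared faces).
Total distinct faces = 35

35


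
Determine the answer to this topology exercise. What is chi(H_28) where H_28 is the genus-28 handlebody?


A genus-g handlebody deformation retracts to a wedge of g circles.
chi(vee_g S^1) = 1 - g.
chi(H_28) = 1 - 28 = -27

-27


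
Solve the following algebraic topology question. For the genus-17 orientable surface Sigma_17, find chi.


For a closed orientable surface of genus g: chi = 2 - 2g.
Here g = 17.
chi = 2 - 2*17 = 2 - 34 = -32

-32


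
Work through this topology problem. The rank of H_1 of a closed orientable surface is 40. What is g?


For a closed orientable surface: b_1 = 2g.
40 = 2g
g = 40 / 2 = 20

20


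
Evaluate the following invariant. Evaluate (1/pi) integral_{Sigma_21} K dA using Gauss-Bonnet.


Gauss-Bonnet: integral K dA = 2*pi*chi(M).
chi(Sigma_21) = 2 - 2*21 = -40.
(integral K dA)/pi = 2*chi = 2*(-40) = -80

-80


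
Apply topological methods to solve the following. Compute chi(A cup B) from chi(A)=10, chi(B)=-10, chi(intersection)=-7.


chi(A cup B) = chi(A) + chi(B) - chi(A cap B)
= 10 + (-10) - (-7)
= 7

7


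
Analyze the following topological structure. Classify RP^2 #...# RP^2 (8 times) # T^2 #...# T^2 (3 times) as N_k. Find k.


Since a >= 1, the sum is non-orientable; each T^2 can be replaced by RP^2 # RP^2 (since T^2#RP^2 = 3RP^2).
Total crosscaps k = 8 + 2*3 = 14.
Check via chi: chi = 8*1 + 3*0 - (8+3-1)*2 = -12 = 2 - k = -12. Consistent.

14


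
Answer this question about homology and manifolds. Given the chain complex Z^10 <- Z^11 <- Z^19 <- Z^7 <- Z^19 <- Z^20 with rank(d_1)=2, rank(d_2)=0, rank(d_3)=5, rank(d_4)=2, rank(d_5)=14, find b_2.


rank H_k = rank(ker d_k) - rank(im d_{k+1}).
rank(ker d_2) = rank(C_2) - rank(d_2) = 19 - 0 = 19.
rank(im d_{2+1}) = 5.
rank H_2 = 19 - 5 = 14

14


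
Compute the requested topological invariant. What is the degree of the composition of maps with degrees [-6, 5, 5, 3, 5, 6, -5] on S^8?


Degree is multiplicative: deg(composition) = product of degrees.
= (-6) * (5) * (5) * (3) * (5) * (6) * (-5) = 67500

67500


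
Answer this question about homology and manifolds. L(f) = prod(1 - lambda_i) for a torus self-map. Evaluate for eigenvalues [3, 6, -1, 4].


For a torus self-map: L(f) = det(I - A) where A acts on H_1.
L(f) = (1-3) * (1-6) * (1--1) * (1-4) = -2 * -5 * 2 * -3 = -60

-60


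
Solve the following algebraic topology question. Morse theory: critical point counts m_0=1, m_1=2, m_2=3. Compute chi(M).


Morse theory: chi(M) = sum_k (-1)^k m_k where m_k = #(index-k critical points).
= (1) + (-2) + (3) = 2

2


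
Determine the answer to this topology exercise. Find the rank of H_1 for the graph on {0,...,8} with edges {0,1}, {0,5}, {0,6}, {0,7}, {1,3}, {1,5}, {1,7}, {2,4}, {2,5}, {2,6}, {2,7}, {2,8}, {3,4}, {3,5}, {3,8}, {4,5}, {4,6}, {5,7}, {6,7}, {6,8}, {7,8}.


b_1 = E - V + (number of components).
E = 21, V = 9, components = 1.
b_1 = 21 - 9 + 1 = 13

13


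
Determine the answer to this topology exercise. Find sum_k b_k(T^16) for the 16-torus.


b_k(T^16) = C(16,k), so the sum over k is sum_k C(16,k) = 2^16.
Total = 2^16 = 65536

65536


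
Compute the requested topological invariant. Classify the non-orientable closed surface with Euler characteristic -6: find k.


chi = 2 - k for closed non-orientable surfaces with k crosscaps.
-6 = 2 - k
k = 2 - (-6) = 8

8


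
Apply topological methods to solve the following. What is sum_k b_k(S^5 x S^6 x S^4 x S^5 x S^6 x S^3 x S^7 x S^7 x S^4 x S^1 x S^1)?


Total Betti number is multiplicative under products.
Each S^d (d>=1) has total Betti number 2.
There are 11 sphere factors.
Total = 2^11 = 2048

2048


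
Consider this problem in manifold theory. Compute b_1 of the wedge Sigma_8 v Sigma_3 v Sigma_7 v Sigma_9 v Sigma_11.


For a wedge X v Y: reduced H_k(X v Y) = H_k(X) + H_k(Y).
Each Sigma_g contributes b_1 = 2g.
b_1 = 16 + 6 + 14 + 18 + 22 = 76

76


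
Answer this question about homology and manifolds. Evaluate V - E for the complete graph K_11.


K_11: V = 11, E = C(11,2) = 55.
chi = V - E = 11 - 55 = -44

-44


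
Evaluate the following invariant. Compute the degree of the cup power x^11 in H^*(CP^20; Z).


|x| = 2 in H^*(CP^n).
|x^11| = 11 * |x| = 11 * 2 = 22

22


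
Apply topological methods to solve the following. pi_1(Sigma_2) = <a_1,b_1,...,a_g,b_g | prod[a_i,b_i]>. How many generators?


Standard presentation: pi_1(Sigma_g) = <a_1,b_1,...,a_g,b_g | [a_1,b_1]...[a_g,b_g] = 1>.
Number of generators = 2g = 2*2 = 4

4


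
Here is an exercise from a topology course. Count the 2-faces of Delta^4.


Delta^4 has 4+1 vertices. A 2-face is a choice of 2+1 vertices.
f_2 = C(4+1, 2+1) = C(5,3) = 10

10


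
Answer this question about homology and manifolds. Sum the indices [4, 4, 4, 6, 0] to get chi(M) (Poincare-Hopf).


Poincare-Hopf: chi(M) = sum of indices of zeros.
chi = (4) + (4) + (4) + (6) + (0) = 18

18


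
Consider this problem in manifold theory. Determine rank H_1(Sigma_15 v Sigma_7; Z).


For a wedge: H_1(A v B) = H_1(A) + H_1(B).
b_1(Sigma_15) = 30, b_1(Sigma_7) = 14.
b_1 = 30 + 14 = 44

44


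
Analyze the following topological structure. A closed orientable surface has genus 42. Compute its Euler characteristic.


For a closed orientable surface of genus g: chi = 2 - 2g.
Here g = 42.
chi = 2 - 2*42 = 2 - 84 = -82

-82


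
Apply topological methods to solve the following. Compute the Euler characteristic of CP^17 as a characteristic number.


For any closed oriented manifold, <e(TM),[M]> = chi(M).
chi(CP^17) = 17+1 = 18

18


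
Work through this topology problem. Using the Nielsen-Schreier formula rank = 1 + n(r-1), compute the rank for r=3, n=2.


Nielsen-Schreier: an index-n subgroup of F_r is free of rank 1 + n(r-1).
Equivalently: chi(cover) = n*chi(base); chi(vee_r S^1) = 1 - 3 = -2.
chi(E) = 2*(-2) = -4; rank = 1 - chi(E) = 1 - (-4) = 5.
rank = 1 + 2*(3-1) = 1 + 4 = 5

5


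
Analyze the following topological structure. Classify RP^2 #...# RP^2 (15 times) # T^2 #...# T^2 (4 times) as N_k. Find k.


Since a >= 1, the sum is non-orientable; each T^2 can be replaced by RP^2 # RP^2 (since T^2#RP^2 = 3RP^2).
Total crosscaps k = 15 + 2*4 = 23.
Check via chi: chi = 15*1 + 4*0 - (15+4-1)*2 = -21 = 2 - k = -21. Consistent.

23


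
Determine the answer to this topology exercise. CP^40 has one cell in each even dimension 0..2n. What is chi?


CP^40 has one cell in each even dimension 0, 2, ..., 2*40 (40+1 cells total).
All cells are even-dimensional, so chi = number of cells.
chi = 40 + 1 = 41

41


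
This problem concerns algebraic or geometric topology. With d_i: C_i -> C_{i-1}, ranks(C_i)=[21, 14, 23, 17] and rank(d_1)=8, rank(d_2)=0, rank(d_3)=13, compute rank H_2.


rank H_k = rank(ker d_k) - rank(im d_{k+1}).
rank(ker d_2) = rank(C_2) - rank(d_2) = 23 - 0 = 23.
rank(im d_{2+1}) = 13.
rank H_2 = 23 - 13 = 10

10


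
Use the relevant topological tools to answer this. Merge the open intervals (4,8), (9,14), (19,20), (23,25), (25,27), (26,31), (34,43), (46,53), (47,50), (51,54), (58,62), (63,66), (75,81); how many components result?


Sort and merge overlapping open intervals.
Merged: (4,8), (9,14), (19,20), (23,25), (25,31), (34,43), (46,54), (58,62), (63,66), (75,81).
Number of components = 10

10


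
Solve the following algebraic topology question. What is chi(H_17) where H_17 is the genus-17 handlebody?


A genus-g handlebody deformation retracts to a wedge of g circles.
chi(vee_g S^1) = 1 - g.
chi(H_17) = 1 - 17 = -16

-16


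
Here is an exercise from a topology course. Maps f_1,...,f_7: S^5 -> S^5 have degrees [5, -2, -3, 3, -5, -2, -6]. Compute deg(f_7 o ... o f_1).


Degree is multiplicative: deg(composition) = product of degrees.
= (5) * (-2) * (-3) * (3) * (-5) * (-2) * (-6) = -5400

-5400


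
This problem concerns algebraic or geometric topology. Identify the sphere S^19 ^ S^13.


S^m ^ S^n = S^{m+n}.
k = 19 + 13 = 32

32


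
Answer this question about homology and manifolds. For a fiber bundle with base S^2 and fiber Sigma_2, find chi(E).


chi(S^2) = 2 (n even), chi(Sigma_2) = 2 - 2*2 = -2.
chi(E) = 2 * (-2) = -4

-4


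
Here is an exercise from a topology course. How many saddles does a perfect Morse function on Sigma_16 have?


A perfect Morse function has m_k = b_k.
For Sigma_16: b_0=1, b_1=2g=32, b_2=1.
Saddles m_1 = 2g = 32

32


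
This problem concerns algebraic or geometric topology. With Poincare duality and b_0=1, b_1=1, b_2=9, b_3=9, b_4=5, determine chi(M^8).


By Poincare duality b_k = b_{8-k}, so full Betti numbers: b_0=1, b_1=1, b_2=9, b_3=9, b_4=5, b_5=9, b_6=9, b_7=1, b_8=1.
chi = sum (-1)^k b_k = 5

5


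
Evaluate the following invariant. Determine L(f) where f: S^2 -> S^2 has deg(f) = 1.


On S^2: L(f) = tr(f_0*) + (-1)^2 tr(f_2*) = 1 + (-1)^2 * deg(f).
L(f) = 1 + (-1)^2 * 1 = 1 + 1 = 2

2


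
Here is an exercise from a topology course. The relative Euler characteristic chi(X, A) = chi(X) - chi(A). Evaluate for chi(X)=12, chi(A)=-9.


Relative Euler characteristic: chi(X, A) = chi(X) - chi(A).
= 12 - (-9) = 21

21


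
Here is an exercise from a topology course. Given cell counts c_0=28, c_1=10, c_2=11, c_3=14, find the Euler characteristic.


chi = sum_k (-1)^k c_k.
= (-1)^0*28 + (-1)^1*10 + (-1)^2*11 + (-1)^3*14
= (28) + (-10) + (11) + (-14)
= 15

15


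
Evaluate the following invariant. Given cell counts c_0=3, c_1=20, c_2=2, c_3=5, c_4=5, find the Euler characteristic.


chi = sum_k (-1)^k c_k.
= (-1)^0*3 + (-1)^1*20 + (-1)^2*2 + (-1)^3*5 + (-1)^4*5
= (3) + (-20) + (2) + (-5) + (5)
= -15

-15


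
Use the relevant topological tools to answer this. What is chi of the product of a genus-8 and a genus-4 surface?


chi(Sigma_8) = 2 - 2*8 = -14
chi(Sigma_4) = 2 - 2*4 = -6
chi(product) = (-14) * (-6) = 84

84


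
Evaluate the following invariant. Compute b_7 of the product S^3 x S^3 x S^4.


Each S^d has Poincare polynomial 1 + t^d.
The product S^3 x S^3 x S^4 has Poincare polynomial prod(1+t^d_i).
Expanding: b_0=1, b_3=2, b_4=1, b_6=1, b_7=2, b_10=1.
b_7 = 2

2


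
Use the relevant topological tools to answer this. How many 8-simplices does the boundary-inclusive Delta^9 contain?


Delta^9 has 9+1 vertices. A 8-face is a choice of 8+1 vertices.
f_8 = C(9+1, 8+1) = C(10,9) = 10

10


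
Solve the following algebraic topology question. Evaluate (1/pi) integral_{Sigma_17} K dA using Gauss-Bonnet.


Gauss-Bonnet: integral K dA = 2*pi*chi(M).
chi(Sigma_17) = 2 - 2*17 = -32.
(integral K dA)/pi = 2*chi = 2*(-32) = -64

-64


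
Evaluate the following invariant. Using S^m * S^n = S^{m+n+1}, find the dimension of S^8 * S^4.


Join of spheres: S^m * S^n = S^{m+n+1}.
dim = 8 + 4 + 1 = 13

13


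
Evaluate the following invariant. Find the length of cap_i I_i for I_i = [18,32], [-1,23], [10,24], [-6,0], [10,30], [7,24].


Intersection = [max(a_i), min(b_i)] = [18, 0].
Since 18 > 0, the intersection is empty.
Length = 0

0


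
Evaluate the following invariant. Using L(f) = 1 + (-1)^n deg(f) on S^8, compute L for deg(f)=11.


On S^8: L(f) = tr(f_0*) + (-1)^8 tr(f_8*) = 1 + (-1)^8 * deg(f).
L(f) = 1 + (-1)^8 * 11 = 1 + 11 = 12

12


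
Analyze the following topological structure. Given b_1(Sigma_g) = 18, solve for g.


For a closed orientable surface: b_1 = 2g.
18 = 2g
g = 18 / 2 = 9

9


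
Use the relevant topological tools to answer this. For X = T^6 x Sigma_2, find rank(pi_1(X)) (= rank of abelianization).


pi_1(A x B) = pi_1(A) x pi_1(B); rank of abelianization = b_1.
b_1(T^6) = 6, b_1(Sigma_2) = 2*2 = 4.
b_1(product) = 6 + 4 = 10

10


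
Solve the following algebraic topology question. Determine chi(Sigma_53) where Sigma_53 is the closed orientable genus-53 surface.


For a closed orientable surface of genus g: chi = 2 - 2g.
Here g = 53.
chi = 2 - 2*53 = 2 - 106 = -104

-104


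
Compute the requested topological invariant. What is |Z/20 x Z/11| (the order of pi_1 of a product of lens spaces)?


pi_1(X x Y) = pi_1(X) x pi_1(Y).
pi_1(L(20,1)) = Z/20, pi_1(L(11,1)) = Z/11.
|Z/20 x Z/11| = 20 * 11 = 220

220


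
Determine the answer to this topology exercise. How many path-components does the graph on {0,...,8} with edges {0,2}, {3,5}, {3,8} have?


Run DFS/union-find over 9 vertices.
V = 9, E = 3.
Number of components = 6

6


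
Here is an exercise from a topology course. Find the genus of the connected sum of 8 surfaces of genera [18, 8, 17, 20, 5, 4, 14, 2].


Genus is additive under connected sum of orientable surfaces.
g = 18 + 8 + 17 + 20 + 5 + 4 + 14 + 2 = 88

88


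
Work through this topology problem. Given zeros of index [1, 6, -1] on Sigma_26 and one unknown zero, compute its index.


Poincare-Hopf: sum of indices = chi(M).
chi(Sigma_26) = 2 - 2*26 = -50.
Sum of known indices = 6.
x = chi - (sum known) = -50 - (6) = -56

-56


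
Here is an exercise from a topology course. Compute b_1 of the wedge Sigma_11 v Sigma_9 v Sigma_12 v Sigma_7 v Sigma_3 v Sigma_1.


For a wedge X v Y: reduced H_k(X v Y) = H_k(X) + H_k(Y).
Each Sigma_g contributes b_1 = 2g.
b_1 = 22 + 18 + 24 + 14 + 6 + 2 = 86

86


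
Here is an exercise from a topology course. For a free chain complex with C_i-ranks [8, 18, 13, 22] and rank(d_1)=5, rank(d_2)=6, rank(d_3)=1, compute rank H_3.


rank H_k = rank(ker d_k) - rank(im d_{k+1}).
rank(ker d_3) = rank(C_3) - rank(d_3) = 22 - 1 = 21.
rank(im d_{3+1}) = 0.
rank H_3 = 21 - 0 = 21

21


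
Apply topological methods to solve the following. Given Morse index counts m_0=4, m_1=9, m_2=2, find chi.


Morse theory: chi(M) = sum_k (-1)^k m_k where m_k = #(index-k critical points).
= (4) + (-9) + (2) = -3

-3


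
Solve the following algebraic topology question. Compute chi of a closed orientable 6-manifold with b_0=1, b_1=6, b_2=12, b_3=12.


By Poincare duality b_k = b_{6-k}, so full Betti numbers: b_0=1, b_1=6, b_2=12, b_3=12, b_4=12, b_5=6, b_6=1.
chi = sum (-1)^k b_k = 2

2


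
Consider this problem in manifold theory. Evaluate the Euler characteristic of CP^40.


CP^40 has one cell in each even dimension 0, 2, ..., 2*40 (40+1 cells total).
All cells are even-dimensional, so chi = number of cells.
chi = 40 + 1 = 41

41


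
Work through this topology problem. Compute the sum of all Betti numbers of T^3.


b_k(T^3) = C(3,k), so the sum over k is sum_k C(3,k) = 2^3.
Total = 2^3 = 8

8


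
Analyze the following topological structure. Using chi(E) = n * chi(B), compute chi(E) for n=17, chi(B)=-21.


For a finite covering: chi(E) = (number of sheets) * chi(B).
chi(E) = 17 * (-21) = -357

-357


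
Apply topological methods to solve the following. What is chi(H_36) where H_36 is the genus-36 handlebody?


A genus-g handlebody deformation retracts to a wedge of g circles.
chi(vee_g S^1) = 1 - g.
chi(H_36) = 1 - 36 = -35

-35


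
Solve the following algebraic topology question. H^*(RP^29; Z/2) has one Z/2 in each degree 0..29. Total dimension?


H^k(RP^29; Z/2) = Z/2 for each 0 <= k <= 29.
Total dimension = 29 + 1 = 30

30


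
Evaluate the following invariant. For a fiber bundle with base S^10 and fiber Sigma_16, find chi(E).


chi(S^10) = 2 (n even), chi(Sigma_16) = 2 - 2*16 = -30.
chi(E) = 2 * (-30) = -60

-60


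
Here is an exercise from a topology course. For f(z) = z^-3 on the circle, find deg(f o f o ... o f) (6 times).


deg(f) = -3. Degree is multiplicative: deg(f^6) = (deg f)^6.
deg(f^6) = (-3)^6 = 729

729


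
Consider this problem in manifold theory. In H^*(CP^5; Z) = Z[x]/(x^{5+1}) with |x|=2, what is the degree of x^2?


|x| = 2 in H^*(CP^n).
|x^2| = 2 * |x| = 2 * 2 = 4

4


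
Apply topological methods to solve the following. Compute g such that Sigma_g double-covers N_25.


chi(N_25) = 2 - 25 = -23.
Double cover: chi(Sigma_g) = 2 * chi(N_25) = 2*(-23) = -46.
2 - 2g = -46, so g = (2 - (-46))/2 = 48/2 = 24

24


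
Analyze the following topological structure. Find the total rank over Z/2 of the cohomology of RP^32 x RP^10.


dim H^*(RP^n; Z/2) = n+1 (one Z/2 in each degree 0..n).
Total Betti number is multiplicative.
Total = (32+1) * (10+1) = 33 * 11 = 363

363


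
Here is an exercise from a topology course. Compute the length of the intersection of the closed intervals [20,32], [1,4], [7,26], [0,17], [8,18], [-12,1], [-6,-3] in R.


Intersection = [max(a_i), min(b_i)] = [20, -3].
Since 20 > -3, the intersection is empty.
Length = 0

0
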